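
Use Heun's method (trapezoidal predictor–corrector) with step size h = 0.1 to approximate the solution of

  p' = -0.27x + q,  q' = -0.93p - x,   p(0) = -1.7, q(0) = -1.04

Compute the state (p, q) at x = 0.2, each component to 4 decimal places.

Heun on (p,q): k1 = f(x_n, state_n); k2 = f(x_n + h, state_n + h·k1); state_{n+1} = state_n + (h/2)·(k1 + k2).
0.000000: (-1.700000, -1.040000)
  k1 = (-1.040000, 1.581000)
  predictor → (-1.804000, -0.881900)
  k2 = (-0.908900, 1.577720)
  → (-1.797445, -0.882064)
0.100000: (-1.797445, -0.882064)
  k1 = (-0.909064, 1.571624)
  predictor → (-1.888351, -0.724902)
  k2 = (-0.778902, 1.556167)
  → (-1.881843, -0.725674)
(p(0.2), q(0.2)) ≈ (-1.8818, -0.7257)

-1.8818, -0.7257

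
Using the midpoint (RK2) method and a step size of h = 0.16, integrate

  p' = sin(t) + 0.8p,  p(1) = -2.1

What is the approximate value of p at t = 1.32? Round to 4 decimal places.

Midpoint: k1 = f(t_n, p_n); k2 = f(t_n + h/2, p_n + (h/2)·k1); p_{n+1} = p_n + h·k2.
t=1.000000, p=-2.100000:
  k1 = f(1.000000, -2.100000) = -0.838529
  k2 = f(1.080000, -2.167082) = -0.851708
  p ← -2.100000 + 0.16·(-0.851708) = -2.236273
t=1.160000, p=-2.236273:
  k1 = f(1.160000, -2.236273) = -0.872216
  k2 = f(1.240000, -2.306051) = -0.899056
  p ← -2.236273 + 0.16·(-0.899056) = -2.380122
p(1.32) ≈ -2.3801

-2.3801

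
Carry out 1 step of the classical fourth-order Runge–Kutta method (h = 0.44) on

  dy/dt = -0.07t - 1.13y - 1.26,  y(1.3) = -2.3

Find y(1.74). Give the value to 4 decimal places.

RK4: k1 = f(t_n, y_n); k2 = f(t_n + h/2, y_n + (h/2)·k1); k3 = f(t_n + h/2, y_n + (h/2)·k2); k4 = f(t_n + h, y_n + h·k3); y_{n+1} = y_n + (h/6)·(k1 + 2k2 + 2k3 + k4).
t=1.300000, y=-2.300000:
  k1 = f(1.300000, -2.300000) = 1.248000
  k2 = f(1.520000, -2.025440) = 0.922347
  k3 = f(1.520000, -2.097084) = 1.003304
  k4 = f(1.740000, -1.858546) = 0.718357
  y ← -2.300000 + (0.44/6)·(k1 + 2k2 + 2k3 + k4) = -1.873372
y(1.74) ≈ -1.8734

-1.8734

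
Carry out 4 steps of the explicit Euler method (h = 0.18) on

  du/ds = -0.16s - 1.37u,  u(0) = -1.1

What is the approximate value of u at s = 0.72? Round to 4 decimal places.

Euler: u_{n+1} = u_n + h·f(s_n, u_n).
s=0.000000, u=-1.100000: f=1.507000 → u ← -1.100000 + 0.18·1.507000 = -0.828740
s=0.180000, u=-0.828740: f=1.106574 → u ← -0.828740 + 0.18·1.106574 = -0.629557
s=0.360000, u=-0.629557: f=0.804893 → u ← -0.629557 + 0.18·0.804893 = -0.484676
s=0.540000, u=-0.484676: f=0.577606 → u ← -0.484676 + 0.18·0.577606 = -0.380707
u(0.72) ≈ -0.3807

-0.3807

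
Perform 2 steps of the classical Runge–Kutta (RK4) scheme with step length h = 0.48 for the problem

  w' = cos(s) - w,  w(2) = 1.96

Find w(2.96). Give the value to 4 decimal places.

RK4: k1 = f(s_n, w_n); k2 = f(s_n + h/2, w_n + (h/2)·k1); k3 = f(s_n + h/2, w_n + (h/2)·k2); k4 = f(s_n + h, w_n + h·k3); w_{n+1} = w_n + (h/6)·(k1 + 2k2 + 2k3 + k4).
s=2.000000, w=1.960000:
  k1 = f(2.000000, 1.960000) = -2.376147
  k2 = f(2.240000, 1.389725) = -2.010086
  k3 = f(2.240000, 1.477579) = -2.097941
  k4 = f(2.480000, 0.952988) = -1.742003
  w ← 1.960000 + (0.48/6)·(k1 + 2k2 + 2k3 + k4) = 0.973264
s=2.480000, w=0.973264:
  k1 = f(2.480000, 0.973264) = -1.762278
  k2 = f(2.720000, 0.550317) = -1.462755
  k3 = f(2.720000, 0.622202) = -1.534641
  k4 = f(2.960000, 0.236636) = -1.220193
  w ← 0.973264 + (0.48/6)·(k1 + 2k2 + 2k3 + k4) = 0.255083
w(2.96) ≈ 0.2551

0.2551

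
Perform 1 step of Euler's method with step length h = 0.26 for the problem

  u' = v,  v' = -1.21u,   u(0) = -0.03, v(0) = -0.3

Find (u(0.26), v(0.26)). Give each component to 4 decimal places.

Euler on (u,v): u_{n+1} = u_n + h·u', v_{n+1} = v_n + h·v'.
0.000000: (-0.030000, -0.300000); f=(-0.300000, 0.036300) → (-0.108000, -0.290562)
(u(0.26), v(0.26)) ≈ (-0.1080, -0.2906)

-0.1080, -0.2906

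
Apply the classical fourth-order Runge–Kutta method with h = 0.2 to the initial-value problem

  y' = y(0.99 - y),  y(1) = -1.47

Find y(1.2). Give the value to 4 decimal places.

RK4: k1 = f(x_n, y_n); k2 = f(x_n + h/2, y_n + (h/2)·k1); k3 = f(x_n + h/2, y_n + (h/2)·k2); k4 = f(x_n + h, y_n + h·k3); y_{n+1} = y_n + (h/6)·(k1 + 2k2 + 2k3 + k4).
x=1.000000, y=-1.470000:
  k1 = f(1.000000, -1.470000) = -3.616200
  k2 = f(1.100000, -1.831620) = -5.168136
  k3 = f(1.100000, -1.986814) = -5.914374
  k4 = f(1.200000, -2.652875) = -9.664090
  y ← -1.470000 + (0.2/6)·(k1 + 2k2 + 2k3 + k4) = -2.651510
y(1.2) ≈ -2.6515

-2.6515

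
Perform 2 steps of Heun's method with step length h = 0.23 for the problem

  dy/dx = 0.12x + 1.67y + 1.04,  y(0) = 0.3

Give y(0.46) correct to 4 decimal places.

Heun: k1 = f(x_n, y_n); k2 = f(x_n + h, y_n + h·k1); y_{n+1} = y_n + (h/2)·(k1 + k2).
x=0.000000, y=0.300000:
  k1 = f(0.000000, 0.300000) = 1.541000
  k2 = f(0.230000, 0.654430) = 2.160498
  y ← 0.300000 + (0.23/2)·(1.541000 + 2.160498) = 0.725672
x=0.230000, y=0.725672:
  k1 = f(0.230000, 0.725672) = 2.279473
  k2 = f(0.460000, 1.249951) = 3.182618
  y ← 0.725672 + (0.23/2)·(2.279473 + 3.182618) = 1.353813
y(0.46) ≈ 1.3538

1.3538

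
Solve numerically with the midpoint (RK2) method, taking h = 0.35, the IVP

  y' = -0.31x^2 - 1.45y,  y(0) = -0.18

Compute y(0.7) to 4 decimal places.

-0.0981

Midpoint: k1 = f(x_n, y_n); k2 = f(x_n + h/2, y_n + (h/2)·k1); y_{n+1} = y_n + h·k2.
x=0.000000, y=-0.180000:
  k1 = f(0.000000, -0.180000) = 0.261000
  k2 = f(0.175000, -0.134325) = 0.185278
  y ← -0.180000 + 0.35·0.185278 = -0.115153
x=0.350000, y=-0.115153:
  k1 = f(0.350000, -0.115153) = 0.128997
  k2 = f(0.525000, -0.092578) = 0.048795
  y ← -0.115153 + 0.35·0.048795 = -0.098075
y(0.7) ≈ -0.0981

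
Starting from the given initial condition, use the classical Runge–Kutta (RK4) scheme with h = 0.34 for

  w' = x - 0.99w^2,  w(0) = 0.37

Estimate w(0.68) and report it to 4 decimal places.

RK4: k1 = f(x_n, w_n); k2 = f(x_n + h/2, w_n + (h/2)·k1); k3 = f(x_n + h/2, w_n + (h/2)·k2); k4 = f(x_n + h, w_n + h·k3); w_{n+1} = w_n + (h/6)·(k1 + 2k2 + 2k3 + k4).
x=0.000000, w=0.370000:
  k1 = f(0.000000, 0.370000) = -0.135531
  k2 = f(0.170000, 0.346960) = 0.050823
  k3 = f(0.170000, 0.378640) = 0.028066
  k4 = f(0.340000, 0.379542) = 0.197388
  w ← 0.370000 + (0.34/6)·(k1 + 2k2 + 2k3 + k4) = 0.382446
x=0.340000, w=0.382446:
  k1 = f(0.340000, 0.382446) = 0.195198
  k2 = f(0.510000, 0.415630) = 0.338980
  k3 = f(0.510000, 0.440072) = 0.318273
  k4 = f(0.680000, 0.490659) = 0.441662
  w ← 0.382446 + (0.34/6)·(k1 + 2k2 + 2k3 + k4) = 0.493023
w(0.68) ≈ 0.4930

0.4930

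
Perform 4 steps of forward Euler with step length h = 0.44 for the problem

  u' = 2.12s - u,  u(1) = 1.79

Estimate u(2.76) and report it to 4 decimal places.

Euler: u_{n+1} = u_n + h·f(s_n, u_n).
s=1.000000, u=1.790000: f=0.330000 → u ← 1.790000 + 0.44·0.330000 = 1.935200
s=1.440000, u=1.935200: f=1.117600 → u ← 1.935200 + 0.44·1.117600 = 2.426944
s=1.880000, u=2.426944: f=1.558656 → u ← 2.426944 + 0.44·1.558656 = 3.112753
s=2.320000, u=3.112753: f=1.805647 → u ← 3.112753 + 0.44·1.805647 = 3.907237
u(2.76) ≈ 3.9072

3.9072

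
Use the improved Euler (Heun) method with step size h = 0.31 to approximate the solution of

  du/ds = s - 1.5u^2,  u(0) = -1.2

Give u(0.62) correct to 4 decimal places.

Heun: k1 = f(s_n, u_n); k2 = f(s_n + h, u_n + h·k1); u_{n+1} = u_n + (h/2)·(k1 + k2).
s=0.000000, u=-1.200000:
  k1 = f(0.000000, -1.200000) = -2.160000
  k2 = f(0.310000, -1.869600) = -4.933106
  u ← -1.200000 + (0.31/2)·(-2.160000 + (-4.933106)) = -2.299431
s=0.310000, u=-2.299431:
  k1 = f(0.310000, -2.299431) = -7.621078
  k2 = f(0.620000, -4.661966) = -31.980884
  u ← -2.299431 + (0.31/2)·(-7.621078 + (-31.980884)) = -8.437735
u(0.62) ≈ -8.4377

-8.4377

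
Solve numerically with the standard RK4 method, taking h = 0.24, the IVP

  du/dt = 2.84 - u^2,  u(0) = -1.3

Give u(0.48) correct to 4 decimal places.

RK4: k1 = f(t_n, u_n); k2 = f(t_n + h/2, u_n + (h/2)·k1); k3 = f(t_n + h/2, u_n + (h/2)·k2); k4 = f(t_n + h, u_n + h·k3); u_{n+1} = u_n + (h/6)·(k1 + 2k2 + 2k3 + k4).
t=0.000000, u=-1.300000:
  k1 = f(0.000000, -1.300000) = 1.150000
  k2 = f(0.120000, -1.162000) = 1.489756
  k3 = f(0.120000, -1.121229) = 1.582845
  k4 = f(0.240000, -0.920117) = 1.993384
  u ← -1.300000 + (0.24/6)·(k1 + 2k2 + 2k3 + k4) = -0.928457
t=0.240000, u=-0.928457:
  k1 = f(0.240000, -0.928457) = 1.977968
  k2 = f(0.360000, -0.691100) = 2.362380
  k3 = f(0.360000, -0.644971) = 2.424013
  k4 = f(0.480000, -0.346694) = 2.719804
  u ← -0.928457 + (0.24/6)·(k1 + 2k2 + 2k3 + k4) = -0.357634
u(0.48) ≈ -0.3576

-0.3576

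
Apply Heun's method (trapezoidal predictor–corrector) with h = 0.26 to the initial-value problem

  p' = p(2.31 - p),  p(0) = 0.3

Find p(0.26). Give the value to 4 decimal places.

Heun: k1 = f(s_n, p_n); k2 = f(s_n + h, p_n + h·k1); p_{n+1} = p_n + (h/2)·(k1 + k2).
s=0.000000, p=0.300000:
  k1 = f(0.000000, 0.300000) = 0.603000
  k2 = f(0.260000, 0.456780) = 0.846514
  p ← 0.300000 + (0.26/2)·(0.603000 + 0.846514) = 0.488437
p(0.26) ≈ 0.4884

0.4884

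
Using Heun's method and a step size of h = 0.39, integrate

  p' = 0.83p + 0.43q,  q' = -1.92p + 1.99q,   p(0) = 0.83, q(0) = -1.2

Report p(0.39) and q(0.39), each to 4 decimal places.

0.7781, -3.3806

Heun on (p,q): k1 = f(t_n, state_n); k2 = f(t_n + h, state_n + h·k1); state_{n+1} = state_n + (h/2)·(k1 + k2).
0.000000: (0.830000, -1.200000)
  k1 = (0.172900, -3.981600)
  predictor → (0.897431, -2.752824)
  k2 = (-0.438847, -7.201187)
  → (0.778140, -3.380644)
(p(0.39), q(0.39)) ≈ (0.7781, -3.3806)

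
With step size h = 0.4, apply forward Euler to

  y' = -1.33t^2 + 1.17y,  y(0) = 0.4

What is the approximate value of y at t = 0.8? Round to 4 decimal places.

Euler: y_{n+1} = y_n + h·f(t_n, y_n).
t=0.000000, y=0.400000: f=0.468000 → y ← 0.400000 + 0.4·0.468000 = 0.587200
t=0.400000, y=0.587200: f=0.474224 → y ← 0.587200 + 0.4·0.474224 = 0.776890
y(0.8) ≈ 0.7769

0.7769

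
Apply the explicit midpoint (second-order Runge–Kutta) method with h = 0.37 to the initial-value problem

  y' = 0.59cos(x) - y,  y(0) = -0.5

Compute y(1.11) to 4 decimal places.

0.1195

Midpoint: k1 = f(x_n, y_n); k2 = f(x_n + h/2, y_n + (h/2)·k1); y_{n+1} = y_n + h·k2.
x=0.000000, y=-0.500000:
  k1 = f(0.000000, -0.500000) = 1.090000
  k2 = f(0.185000, -0.298350) = 0.878282
  y ← -0.500000 + 0.37·0.878282 = -0.175036
x=0.370000, y=-0.175036:
  k1 = f(0.370000, -0.175036) = 0.725109
  k2 = f(0.555000, -0.040890) = 0.542332
  y ← -0.175036 + 0.37·0.542332 = 0.025627
x=0.740000, y=0.025627:
  k1 = f(0.740000, 0.025627) = 0.410069
  k2 = f(0.925000, 0.101490) = 0.253592
  y ← 0.025627 + 0.37·0.253592 = 0.119456
y(1.11) ≈ 0.1195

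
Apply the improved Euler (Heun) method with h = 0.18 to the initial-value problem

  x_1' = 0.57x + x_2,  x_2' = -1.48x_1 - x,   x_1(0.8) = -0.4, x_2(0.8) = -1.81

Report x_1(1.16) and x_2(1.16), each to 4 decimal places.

Heun on (x_1,x_2): k1 = f(x_n, state_n); k2 = f(x_n + h, state_n + h·k1); state_{n+1} = state_n + (h/2)·(k1 + k2).
0.800000: (-0.400000, -1.810000)
  k1 = (-1.354000, -0.208000)
  predictor → (-0.643720, -1.847440)
  k2 = (-1.288840, -0.027294)
  → (-0.637856, -1.831176)
0.980000: (-0.637856, -1.831176)
  k1 = (-1.272576, -0.035974)
  predictor → (-0.866919, -1.837652)
  k2 = (-1.176452, 0.123041)
  → (-0.858268, -1.823340)
(x_1(1.16), x_2(1.16)) ≈ (-0.8583, -1.8233)

-0.8583, -1.8233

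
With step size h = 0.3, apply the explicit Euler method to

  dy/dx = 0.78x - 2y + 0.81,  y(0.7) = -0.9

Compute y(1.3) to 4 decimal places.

0.4957

Euler: y_{n+1} = y_n + h·f(x_n, y_n).
x=0.700000, y=-0.900000: f=3.156000 → y ← -0.900000 + 0.3·3.156000 = 0.046800
x=1.000000, y=0.046800: f=1.496400 → y ← 0.046800 + 0.3·1.496400 = 0.495720
y(1.3) ≈ 0.4957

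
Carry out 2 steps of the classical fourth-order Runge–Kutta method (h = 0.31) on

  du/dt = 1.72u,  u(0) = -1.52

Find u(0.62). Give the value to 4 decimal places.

-4.4134

RK4: k1 = f(t_n, u_n); k2 = f(t_n + h/2, u_n + (h/2)·k1); k3 = f(t_n + h/2, u_n + (h/2)·k2); k4 = f(t_n + h, u_n + h·k3); u_{n+1} = u_n + (h/6)·(k1 + 2k2 + 2k3 + k4).
t=0.000000, u=-1.520000:
  k1 = f(0.000000, -1.520000) = -2.614400
  k2 = f(0.155000, -1.925232) = -3.311399
  k3 = f(0.155000, -2.033267) = -3.497219
  k4 = f(0.310000, -2.604138) = -4.479117
  u ← -1.520000 + (0.31/6)·(k1 + 2k2 + 2k3 + k4) = -2.590056
t=0.310000, u=-2.590056:
  k1 = f(0.310000, -2.590056) = -4.454896
  k2 = f(0.465000, -3.280564) = -5.642571
  k3 = f(0.465000, -3.464654) = -5.959205
  k4 = f(0.620000, -4.437409) = -7.632344
  u ← -2.590056 + (0.31/6)·(k1 + 2k2 + 2k3 + k4) = -4.413413
u(0.62) ≈ -4.4134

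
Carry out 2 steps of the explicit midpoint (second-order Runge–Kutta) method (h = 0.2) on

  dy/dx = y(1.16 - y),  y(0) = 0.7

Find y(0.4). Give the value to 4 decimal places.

Midpoint: k1 = f(x_n, y_n); k2 = f(x_n + h/2, y_n + (h/2)·k1); y_{n+1} = y_n + h·k2.
x=0.000000, y=0.700000:
  k1 = f(0.000000, 0.700000) = 0.322000
  k2 = f(0.100000, 0.732200) = 0.313235
  y ← 0.700000 + 0.2·0.313235 = 0.762647
x=0.200000, y=0.762647:
  k1 = f(0.200000, 0.762647) = 0.303040
  k2 = f(0.300000, 0.792951) = 0.291052
  y ← 0.762647 + 0.2·0.291052 = 0.820857
y(0.4) ≈ 0.8209

0.8209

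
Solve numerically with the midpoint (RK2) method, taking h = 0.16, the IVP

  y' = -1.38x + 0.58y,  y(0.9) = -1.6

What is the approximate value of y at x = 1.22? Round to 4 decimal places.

Midpoint: k1 = f(x_n, y_n); k2 = f(x_n + h/2, y_n + (h/2)·k1); y_{n+1} = y_n + h·k2.
x=0.900000, y=-1.600000:
  k1 = f(0.900000, -1.600000) = -2.170000
  k2 = f(0.980000, -1.773600) = -2.381088
  y ← -1.600000 + 0.16·(-2.381088) = -1.980974
x=1.060000, y=-1.980974:
  k1 = f(1.060000, -1.980974) = -2.611765
  k2 = f(1.140000, -2.189915) = -2.843351
  y ← -1.980974 + 0.16·(-2.843351) = -2.435910
y(1.22) ≈ -2.4359

-2.4359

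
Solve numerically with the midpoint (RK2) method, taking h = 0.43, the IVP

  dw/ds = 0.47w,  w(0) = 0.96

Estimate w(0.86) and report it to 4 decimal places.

1.4348

Midpoint: k1 = f(s_n, w_n); k2 = f(s_n + h/2, w_n + (h/2)·k1); w_{n+1} = w_n + h·k2.
s=0.000000, w=0.960000:
  k1 = f(0.000000, 0.960000) = 0.451200
  k2 = f(0.215000, 1.057008) = 0.496794
  w ← 0.960000 + 0.43·0.496794 = 1.173621
s=0.430000, w=1.173621:
  k1 = f(0.430000, 1.173621) = 0.551602
  k2 = f(0.645000, 1.292216) = 0.607341
  w ← 1.173621 + 0.43·0.607341 = 1.434778
w(0.86) ≈ 1.4348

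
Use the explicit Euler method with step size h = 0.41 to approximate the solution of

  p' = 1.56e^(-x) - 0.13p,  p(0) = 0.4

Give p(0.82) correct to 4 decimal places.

Euler: p_{n+1} = p_n + h·f(x_n, p_n).
x=0.000000, p=0.400000: f=1.508000 → p ← 0.400000 + 0.41·1.508000 = 1.018280
x=0.410000, p=1.018280: f=0.902918 → p ← 1.018280 + 0.41·0.902918 = 1.388476
p(0.82) ≈ 1.3885

1.3885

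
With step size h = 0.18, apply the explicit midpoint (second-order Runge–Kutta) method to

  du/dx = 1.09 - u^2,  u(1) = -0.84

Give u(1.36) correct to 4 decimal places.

Midpoint: k1 = f(x_n, u_n); k2 = f(x_n + h/2, u_n + (h/2)·k1); u_{n+1} = u_n + h·k2.
x=1.000000, u=-0.840000:
  k1 = f(1.000000, -0.840000) = 0.384400
  k2 = f(1.090000, -0.805404) = 0.441324
  u ← -0.840000 + 0.18·0.441324 = -0.760562
x=1.180000, u=-0.760562:
  k1 = f(1.180000, -0.760562) = 0.511546
  k2 = f(1.270000, -0.714522) = 0.579458
  u ← -0.760562 + 0.18·0.579458 = -0.656259
u(1.36) ≈ -0.6563

-0.6563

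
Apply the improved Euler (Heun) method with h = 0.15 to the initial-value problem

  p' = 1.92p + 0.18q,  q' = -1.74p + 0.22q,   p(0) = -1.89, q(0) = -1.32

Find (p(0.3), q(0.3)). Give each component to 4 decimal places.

Heun on (p,q): k1 = f(s_n, state_n); k2 = f(s_n + h, state_n + h·k1); state_{n+1} = state_n + (h/2)·(k1 + k2).
0.000000: (-1.890000, -1.320000)
  k1 = (-3.866400, 2.998200)
  predictor → (-2.469960, -0.870270)
  k2 = (-4.898972, 4.106271)
  → (-2.547403, -0.787165)
0.150000: (-2.547403, -0.787165)
  k1 = (-5.032703, 4.259305)
  predictor → (-3.302308, -0.148269)
  k2 = (-6.367120, 5.713397)
  → (-3.402390, -0.039212)
(p(0.3), q(0.3)) ≈ (-3.4024, -0.0392)

-3.4024, -0.0392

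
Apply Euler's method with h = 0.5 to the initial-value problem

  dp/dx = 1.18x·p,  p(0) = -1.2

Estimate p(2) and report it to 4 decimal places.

-4.6576

Euler: p_{n+1} = p_n + h·f(x_n, p_n).
x=0.000000, p=-1.200000: f=0.000000 → p ← -1.200000 + 0.5·0.000000 = -1.200000
x=0.500000, p=-1.200000: f=-0.708000 → p ← -1.200000 + 0.5·(-0.708000) = -1.554000
x=1.000000, p=-1.554000: f=-1.833720 → p ← -1.554000 + 0.5·(-1.833720) = -2.470860
x=1.500000, p=-2.470860: f=-4.373422 → p ← -2.470860 + 0.5·(-4.373422) = -4.657571
p(2) ≈ -4.6576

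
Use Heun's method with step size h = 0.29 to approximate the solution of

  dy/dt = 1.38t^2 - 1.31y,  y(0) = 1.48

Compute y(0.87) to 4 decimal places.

0.7461

Heun: k1 = f(t_n, y_n); k2 = f(t_n + h, y_n + h·k1); y_{n+1} = y_n + (h/2)·(k1 + k2).
t=0.000000, y=1.480000:
  k1 = f(0.000000, 1.480000) = -1.938800
  k2 = f(0.290000, 0.917748) = -1.086192
  y ← 1.480000 + (0.29/2)·(-1.938800 + (-1.086192)) = 1.041376
t=0.290000, y=1.041376:
  k1 = f(0.290000, 1.041376) = -1.248145
  k2 = f(0.580000, 0.679414) = -0.425801
  y ← 1.041376 + (0.29/2)·(-1.248145 + (-0.425801)) = 0.798654
t=0.580000, y=0.798654:
  k1 = f(0.580000, 0.798654) = -0.582005
  k2 = f(0.870000, 0.629873) = 0.219389
  y ← 0.798654 + (0.29/2)·(-0.582005 + 0.219389) = 0.746075
y(0.87) ≈ 0.7461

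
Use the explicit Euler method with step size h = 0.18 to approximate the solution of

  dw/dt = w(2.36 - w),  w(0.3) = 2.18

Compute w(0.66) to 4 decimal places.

2.2949

Euler: w_{n+1} = w_n + h·f(t_n, w_n).
t=0.300000, w=2.180000: f=0.392400 → w ← 2.180000 + 0.18·0.392400 = 2.250632
t=0.480000, w=2.250632: f=0.246147 → w ← 2.250632 + 0.18·0.246147 = 2.294938
w(0.66) ≈ 2.2949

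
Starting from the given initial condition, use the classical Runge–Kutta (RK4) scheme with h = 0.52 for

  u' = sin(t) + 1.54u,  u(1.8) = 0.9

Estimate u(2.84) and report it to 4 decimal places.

RK4: k1 = f(t_n, u_n); k2 = f(t_n + h/2, u_n + (h/2)·k1); k3 = f(t_n + h/2, u_n + (h/2)·k2); k4 = f(t_n + h, u_n + h·k3); u_{n+1} = u_n + (h/6)·(k1 + 2k2 + 2k3 + k4).
t=1.800000, u=0.900000:
  k1 = f(1.800000, 0.900000) = 2.359848
  k2 = f(2.060000, 1.513560) = 3.213590
  k3 = f(2.060000, 1.735533) = 3.555429
  k4 = f(2.320000, 2.748823) = 4.965419
  u ← 0.900000 + (0.52/6)·(k1 + 2k2 + 2k3 + k4) = 2.708153
t=2.320000, u=2.708153:
  k1 = f(2.320000, 2.708153) = 4.902787
  k2 = f(2.580000, 3.982878) = 6.666167
  k3 = f(2.580000, 4.441356) = 7.372224
  k4 = f(2.840000, 6.541710) = 10.371274
  u ← 2.708153 + (0.52/6)·(k1 + 2k2 + 2k3 + k4) = 6.465226
u(2.84) ≈ 6.4652

6.4652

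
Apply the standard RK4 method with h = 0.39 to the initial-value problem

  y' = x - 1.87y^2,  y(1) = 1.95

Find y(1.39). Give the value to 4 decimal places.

RK4: k1 = f(x_n, y_n); k2 = f(x_n + h/2, y_n + (h/2)·k1); k3 = f(x_n + h/2, y_n + (h/2)·k2); k4 = f(x_n + h, y_n + h·k3); y_{n+1} = y_n + (h/6)·(k1 + 2k2 + 2k3 + k4).
x=1.000000, y=1.950000:
  k1 = f(1.000000, 1.950000) = -6.110675
  k2 = f(1.195000, 0.758418) = 0.119379
  k3 = f(1.195000, 1.973279) = -6.086461
  k4 = f(1.390000, -0.423720) = 1.054263
  y ← 1.950000 + (0.39/6)·(k1 + 2k2 + 2k3 + k4) = 0.845613
y(1.39) ≈ 0.8456

0.8456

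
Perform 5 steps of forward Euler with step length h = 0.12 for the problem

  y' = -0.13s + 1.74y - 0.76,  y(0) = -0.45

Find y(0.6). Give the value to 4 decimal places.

Euler: y_{n+1} = y_n + h·f(s_n, y_n).
s=0.000000, y=-0.450000: f=-1.543000 → y ← -0.450000 + 0.12·(-1.543000) = -0.635160
s=0.120000, y=-0.635160: f=-1.880778 → y ← -0.635160 + 0.12·(-1.880778) = -0.860853
s=0.240000, y=-0.860853: f=-2.289085 → y ← -0.860853 + 0.12·(-2.289085) = -1.135544
s=0.360000, y=-1.135544: f=-2.782646 → y ← -1.135544 + 0.12·(-2.782646) = -1.469461
s=0.480000, y=-1.469461: f=-3.379262 → y ← -1.469461 + 0.12·(-3.379262) = -1.874973
y(0.6) ≈ -1.8750

-1.8750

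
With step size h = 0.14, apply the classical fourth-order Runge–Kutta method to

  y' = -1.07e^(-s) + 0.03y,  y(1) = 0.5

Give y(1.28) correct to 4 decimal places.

0.4077

RK4: k1 = f(s_n, y_n); k2 = f(s_n + h/2, y_n + (h/2)·k1); k3 = f(s_n + h/2, y_n + (h/2)·k2); k4 = f(s_n + h, y_n + h·k3); y_{n+1} = y_n + (h/6)·(k1 + 2k2 + 2k3 + k4).
s=1.000000, y=0.500000:
  k1 = f(1.000000, 0.500000) = -0.378631
  k2 = f(1.070000, 0.473496) = -0.352814
  k3 = f(1.070000, 0.475303) = -0.352760
  k4 = f(1.140000, 0.450614) = -0.328688
  y ← 0.500000 + (0.14/6)·(k1 + 2k2 + 2k3 + k4) = 0.450569
s=1.140000, y=0.450569:
  k1 = f(1.140000, 0.450569) = -0.328689
  k2 = f(1.210000, 0.427561) = -0.306244
  k3 = f(1.210000, 0.429132) = -0.306197
  k4 = f(1.280000, 0.407701) = -0.285269
  y ← 0.450569 + (0.14/6)·(k1 + 2k2 + 2k3 + k4) = 0.407663
y(1.28) ≈ 0.4077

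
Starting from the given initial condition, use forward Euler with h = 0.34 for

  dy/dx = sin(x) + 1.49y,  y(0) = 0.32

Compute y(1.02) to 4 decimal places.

1.4789

Euler: y_{n+1} = y_n + h·f(x_n, y_n).
x=0.000000, y=0.320000: f=0.476800 → y ← 0.320000 + 0.34·0.476800 = 0.482112
x=0.340000, y=0.482112: f=1.051834 → y ← 0.482112 + 0.34·1.051834 = 0.839736
x=0.680000, y=0.839736: f=1.879999 → y ← 0.839736 + 0.34·1.879999 = 1.478935
y(1.02) ≈ 1.4789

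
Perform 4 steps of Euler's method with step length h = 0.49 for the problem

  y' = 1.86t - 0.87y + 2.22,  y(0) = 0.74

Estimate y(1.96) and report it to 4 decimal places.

Euler: y_{n+1} = y_n + h·f(t_n, y_n).
t=0.000000, y=0.740000: f=1.576200 → y ← 0.740000 + 0.49·1.576200 = 1.512338
t=0.490000, y=1.512338: f=1.815666 → y ← 1.512338 + 0.49·1.815666 = 2.402014
t=0.980000, y=2.402014: f=1.953048 → y ← 2.402014 + 0.49·1.953048 = 3.359008
t=1.470000, y=3.359008: f=2.031863 → y ← 3.359008 + 0.49·2.031863 = 4.354621
y(1.96) ≈ 4.3546

4.3546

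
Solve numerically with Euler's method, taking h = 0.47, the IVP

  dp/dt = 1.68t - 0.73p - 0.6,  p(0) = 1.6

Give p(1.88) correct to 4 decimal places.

Euler: p_{n+1} = p_n + h·f(t_n, p_n).
t=0.000000, p=1.600000: f=-1.768000 → p ← 1.600000 + 0.47·(-1.768000) = 0.769040
t=0.470000, p=0.769040: f=-0.371799 → p ← 0.769040 + 0.47·(-0.371799) = 0.594294
t=0.940000, p=0.594294: f=0.545365 → p ← 0.594294 + 0.47·0.545365 = 0.850616
t=1.410000, p=0.850616: f=1.147850 → p ← 0.850616 + 0.47·1.147850 = 1.390106
p(1.88) ≈ 1.3901

1.3901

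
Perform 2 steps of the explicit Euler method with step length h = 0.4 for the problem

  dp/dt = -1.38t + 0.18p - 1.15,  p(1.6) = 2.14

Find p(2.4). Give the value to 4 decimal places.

-0.5447

Euler: p_{n+1} = p_n + h·f(t_n, p_n).
t=1.600000, p=2.140000: f=-2.972800 → p ← 2.140000 + 0.4·(-2.972800) = 0.950880
t=2.000000, p=0.950880: f=-3.738842 → p ← 0.950880 + 0.4·(-3.738842) = -0.544657
p(2.4) ≈ -0.5447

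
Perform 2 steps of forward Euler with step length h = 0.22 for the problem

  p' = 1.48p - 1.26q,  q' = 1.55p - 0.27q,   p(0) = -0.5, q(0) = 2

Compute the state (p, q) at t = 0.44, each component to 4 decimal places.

Euler on (p,q): p_{n+1} = p_n + h·p', q_{n+1} = q_n + h·q'.
0.000000: (-0.500000, 2.000000); f=(-3.260000, -1.315000) → (-1.217200, 1.710700)
0.220000: (-1.217200, 1.710700); f=(-3.956938, -2.348549) → (-2.087726, 1.194019)
(p(0.44), q(0.44)) ≈ (-2.0877, 1.1940)

-2.0877, 1.1940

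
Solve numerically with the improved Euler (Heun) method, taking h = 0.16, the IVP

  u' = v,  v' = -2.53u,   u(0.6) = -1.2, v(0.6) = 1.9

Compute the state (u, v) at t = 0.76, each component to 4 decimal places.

-0.8571, 2.3242

Heun on (u,v): k1 = f(t_n, state_n); k2 = f(t_n + h, state_n + h·k1); state_{n+1} = state_n + (h/2)·(k1 + k2).
0.600000: (-1.200000, 1.900000)
  k1 = (1.900000, 3.036000)
  predictor → (-0.896000, 2.385760)
  k2 = (2.385760, 2.266880)
  → (-0.857139, 2.324230)
(u(0.76), v(0.76)) ≈ (-0.8571, 2.3242)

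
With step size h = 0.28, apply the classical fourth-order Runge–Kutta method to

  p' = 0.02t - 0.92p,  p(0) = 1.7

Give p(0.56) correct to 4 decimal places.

1.0182

RK4: k1 = f(t_n, p_n); k2 = f(t_n + h/2, p_n + (h/2)·k1); k3 = f(t_n + h/2, p_n + (h/2)·k2); k4 = f(t_n + h, p_n + h·k3); p_{n+1} = p_n + (h/6)·(k1 + 2k2 + 2k3 + k4).
t=0.000000, p=1.700000:
  k1 = f(0.000000, 1.700000) = -1.564000
  k2 = f(0.140000, 1.481040) = -1.359757
  k3 = f(0.140000, 1.509634) = -1.386063
  k4 = f(0.280000, 1.311902) = -1.201350
  p ← 1.700000 + (0.28/6)·(k1 + 2k2 + 2k3 + k4) = 1.314674
t=0.280000, p=1.314674:
  k1 = f(0.280000, 1.314674) = -1.203900
  k2 = f(0.420000, 1.146128) = -1.046038
  k3 = f(0.420000, 1.168229) = -1.066370
  k4 = f(0.560000, 1.016090) = -0.923603
  p ← 1.314674 + (0.28/6)·(k1 + 2k2 + 2k3 + k4) = 1.018232
p(0.56) ≈ 1.0182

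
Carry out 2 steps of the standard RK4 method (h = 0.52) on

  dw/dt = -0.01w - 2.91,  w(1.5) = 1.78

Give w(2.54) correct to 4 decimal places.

RK4: k1 = f(t_n, w_n); k2 = f(t_n + h/2, w_n + (h/2)·k1); k3 = f(t_n + h/2, w_n + (h/2)·k2); k4 = f(t_n + h, w_n + h·k3); w_{n+1} = w_n + (h/6)·(k1 + 2k2 + 2k3 + k4).
t=1.500000, w=1.780000:
  k1 = f(1.500000, 1.780000) = -2.927800
  k2 = f(1.760000, 1.018772) = -2.920188
  k3 = f(1.760000, 1.020751) = -2.920208
  k4 = f(2.020000, 0.261492) = -2.912615
  w ← 1.780000 + (0.52/6)·(k1 + 2k2 + 2k3 + k4) = 0.261496
t=2.020000, w=0.261496:
  k1 = f(2.020000, 0.261496) = -2.912615
  k2 = f(2.280000, -0.495784) = -2.905042
  k3 = f(2.280000, -0.493815) = -2.905062
  k4 = f(2.540000, -1.249137) = -2.897509
  w ← 0.261496 + (0.52/6)·(k1 + 2k2 + 2k3 + k4) = -1.249133
w(2.54) ≈ -1.2491

-1.2491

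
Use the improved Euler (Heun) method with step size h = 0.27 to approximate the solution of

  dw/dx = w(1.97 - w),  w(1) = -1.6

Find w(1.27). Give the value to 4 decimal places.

-4.5397

Heun: k1 = f(x_n, w_n); k2 = f(x_n + h, w_n + h·k1); w_{n+1} = w_n + (h/2)·(k1 + k2).
x=1.000000, w=-1.600000:
  k1 = f(1.000000, -1.600000) = -5.712000
  k2 = f(1.270000, -3.142240) = -16.063885
  w ← -1.600000 + (0.27/2)·(-5.712000 + (-16.063885)) = -4.539744
w(1.27) ≈ -4.5397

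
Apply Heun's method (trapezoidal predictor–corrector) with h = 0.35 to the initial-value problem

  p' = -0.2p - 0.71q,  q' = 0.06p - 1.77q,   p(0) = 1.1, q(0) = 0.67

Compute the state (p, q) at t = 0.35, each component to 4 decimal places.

0.9137, 0.3969

Heun on (p,q): k1 = f(t_n, state_n); k2 = f(t_n + h, state_n + h·k1); state_{n+1} = state_n + (h/2)·(k1 + k2).
0.000000: (1.100000, 0.670000)
  k1 = (-0.695700, -1.119900)
  predictor → (0.856505, 0.278035)
  k2 = (-0.368706, -0.440732)
  → (0.913729, 0.396889)
(p(0.35), q(0.35)) ≈ (0.9137, 0.3969)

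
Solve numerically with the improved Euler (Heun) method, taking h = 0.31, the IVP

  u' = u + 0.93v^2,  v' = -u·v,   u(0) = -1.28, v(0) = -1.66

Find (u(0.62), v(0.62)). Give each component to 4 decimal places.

Heun on (u,v): k1 = f(s_n, state_n); k2 = f(s_n + h, state_n + h·k1); state_{n+1} = state_n + (h/2)·(k1 + k2).
0.000000: (-1.280000, -1.660000)
  k1 = (1.282708, -2.124800)
  predictor → (-0.882361, -2.318688)
  k2 = (4.117612, -2.045919)
  → (-0.442950, -2.306461)
0.310000: (-0.442950, -2.306461)
  k1 = (4.504430, -1.021648)
  predictor → (0.953423, -2.623172)
  k2 = (7.352784, 2.500993)
  → (1.394918, -2.077163)
(u(0.62), v(0.62)) ≈ (1.3949, -2.0772)

1.3949, -2.0772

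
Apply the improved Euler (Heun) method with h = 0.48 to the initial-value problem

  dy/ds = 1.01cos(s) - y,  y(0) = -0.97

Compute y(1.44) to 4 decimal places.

0.1522

Heun: k1 = f(s_n, y_n); k2 = f(s_n + h, y_n + h·k1); y_{n+1} = y_n + (h/2)·(k1 + k2).
s=0.000000, y=-0.970000:
  k1 = f(0.000000, -0.970000) = 1.980000
  k2 = f(0.480000, -0.019600) = 0.915465
  y ← -0.970000 + (0.48/2)·(1.980000 + 0.915465) = -0.275088
s=0.480000, y=-0.275088:
  k1 = f(0.480000, -0.275088) = 1.170953
  k2 = f(0.960000, 0.286969) = 0.292286
  y ← -0.275088 + (0.48/2)·(1.170953 + 0.292286) = 0.076089
s=0.960000, y=0.076089:
  k1 = f(0.960000, 0.076089) = 0.503166
  k2 = f(1.440000, 0.317609) = -0.185881
  y ← 0.076089 + (0.48/2)·(0.503166 + (-0.185881)) = 0.152237
y(1.44) ≈ 0.1522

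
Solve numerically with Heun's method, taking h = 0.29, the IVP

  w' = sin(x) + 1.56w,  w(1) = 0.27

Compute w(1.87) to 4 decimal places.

2.6690

Heun: k1 = f(x_n, w_n); k2 = f(x_n + h, w_n + h·k1); w_{n+1} = w_n + (h/2)·(k1 + k2).
x=1.000000, w=0.270000:
  k1 = f(1.000000, 0.270000) = 1.262671
  k2 = f(1.290000, 0.636175) = 1.953267
  w ← 0.270000 + (0.29/2)·(1.262671 + 1.953267) = 0.736311
x=1.290000, w=0.736311:
  k1 = f(1.290000, 0.736311) = 2.109480
  k2 = f(1.580000, 1.348060) = 3.102932
  w ← 0.736311 + (0.29/2)·(2.109480 + 3.102932) = 1.492111
x=1.580000, w=1.492111:
  k1 = f(1.580000, 1.492111) = 3.327651
  k2 = f(1.870000, 2.457129) = 4.788694
  w ← 1.492111 + (0.29/2)·(3.327651 + 4.788694) = 2.668981
w(1.87) ≈ 2.6690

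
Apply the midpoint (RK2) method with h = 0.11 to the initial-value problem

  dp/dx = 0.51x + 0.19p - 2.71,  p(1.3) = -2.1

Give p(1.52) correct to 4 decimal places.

Midpoint: k1 = f(x_n, p_n); k2 = f(x_n + h/2, p_n + (h/2)·k1); p_{n+1} = p_n + h·k2.
x=1.300000, p=-2.100000:
  k1 = f(1.300000, -2.100000) = -2.446000
  k2 = f(1.355000, -2.234530) = -2.443511
  p ← -2.100000 + 0.11·(-2.443511) = -2.368786
x=1.410000, p=-2.368786:
  k1 = f(1.410000, -2.368786) = -2.440969
  k2 = f(1.465000, -2.503039) = -2.438428
  p ← -2.368786 + 0.11·(-2.438428) = -2.637013
p(1.52) ≈ -2.6370

-2.6370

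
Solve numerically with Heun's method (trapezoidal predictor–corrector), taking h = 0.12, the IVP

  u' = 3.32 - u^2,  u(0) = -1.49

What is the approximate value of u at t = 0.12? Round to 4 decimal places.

Heun: k1 = f(t_n, u_n); k2 = f(t_n + h, u_n + h·k1); u_{n+1} = u_n + (h/2)·(k1 + k2).
t=0.000000, u=-1.490000:
  k1 = f(0.000000, -1.490000) = 1.099900
  k2 = f(0.120000, -1.358012) = 1.475803
  u ← -1.490000 + (0.12/2)·(1.099900 + 1.475803) = -1.335458
u(0.12) ≈ -1.3355

-1.3355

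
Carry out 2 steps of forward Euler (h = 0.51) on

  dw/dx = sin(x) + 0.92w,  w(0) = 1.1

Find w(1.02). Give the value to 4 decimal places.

Euler: w_{n+1} = w_n + h·f(x_n, w_n).
x=0.000000, w=1.100000: f=1.012000 → w ← 1.100000 + 0.51·1.012000 = 1.616120
x=0.510000, w=1.616120: f=1.975008 → w ← 1.616120 + 0.51·1.975008 = 2.623374
w(1.02) ≈ 2.6234

2.6234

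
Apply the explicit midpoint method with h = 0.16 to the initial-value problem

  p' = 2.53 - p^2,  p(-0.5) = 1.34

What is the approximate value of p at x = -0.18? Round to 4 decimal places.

Midpoint: k1 = f(x_n, p_n); k2 = f(x_n + h/2, p_n + (h/2)·k1); p_{n+1} = p_n + h·k2.
x=-0.500000, p=1.340000:
  k1 = f(-0.500000, 1.340000) = 0.734400
  k2 = f(-0.420000, 1.398752) = 0.573493
  p ← 1.340000 + 0.16·0.573493 = 1.431759
x=-0.340000, p=1.431759:
  k1 = f(-0.340000, 1.431759) = 0.480067
  k2 = f(-0.260000, 1.470164) = 0.368617
  p ← 1.431759 + 0.16·0.368617 = 1.490738
p(-0.18) ≈ 1.4907

1.4907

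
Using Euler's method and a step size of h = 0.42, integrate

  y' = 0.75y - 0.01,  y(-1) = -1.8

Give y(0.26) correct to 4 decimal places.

-4.1101

Euler: y_{n+1} = y_n + h·f(x_n, y_n).
x=-1.000000, y=-1.800000: f=-1.360000 → y ← -1.800000 + 0.42·(-1.360000) = -2.371200
x=-0.580000, y=-2.371200: f=-1.788400 → y ← -2.371200 + 0.42·(-1.788400) = -3.122328
x=-0.160000, y=-3.122328: f=-2.351746 → y ← -3.122328 + 0.42·(-2.351746) = -4.110061
y(0.26) ≈ -4.1101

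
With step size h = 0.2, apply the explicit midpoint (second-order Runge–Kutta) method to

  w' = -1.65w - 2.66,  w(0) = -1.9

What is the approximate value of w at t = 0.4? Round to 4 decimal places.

-1.7632

Midpoint: k1 = f(t_n, w_n); k2 = f(t_n + h/2, w_n + (h/2)·k1); w_{n+1} = w_n + h·k2.
t=0.000000, w=-1.900000:
  k1 = f(0.000000, -1.900000) = 0.475000
  k2 = f(0.100000, -1.852500) = 0.396625
  w ← -1.900000 + 0.2·0.396625 = -1.820675
t=0.200000, w=-1.820675:
  k1 = f(0.200000, -1.820675) = 0.344114
  k2 = f(0.300000, -1.786264) = 0.287335
  w ← -1.820675 + 0.2·0.287335 = -1.763208
w(0.4) ≈ -1.7632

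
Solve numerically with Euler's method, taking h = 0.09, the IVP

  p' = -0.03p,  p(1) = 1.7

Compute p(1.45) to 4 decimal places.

1.6772

Euler: p_{n+1} = p_n + h·f(t_n, p_n).
t=1.000000, p=1.700000: f=-0.051000 → p ← 1.700000 + 0.09·(-0.051000) = 1.695410
t=1.090000, p=1.695410: f=-0.050862 → p ← 1.695410 + 0.09·(-0.050862) = 1.690832
t=1.180000, p=1.690832: f=-0.050725 → p ← 1.690832 + 0.09·(-0.050725) = 1.686267
t=1.270000, p=1.686267: f=-0.050588 → p ← 1.686267 + 0.09·(-0.050588) = 1.681714
t=1.360000, p=1.681714: f=-0.050451 → p ← 1.681714 + 0.09·(-0.050451) = 1.677174
p(1.45) ≈ 1.6772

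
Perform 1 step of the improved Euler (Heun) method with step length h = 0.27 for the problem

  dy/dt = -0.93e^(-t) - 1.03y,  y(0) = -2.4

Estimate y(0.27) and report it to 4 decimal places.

-2.0118

Heun: k1 = f(t_n, y_n); k2 = f(t_n + h, y_n + h·k1); y_{n+1} = y_n + (h/2)·(k1 + k2).
t=0.000000, y=-2.400000:
  k1 = f(0.000000, -2.400000) = 1.542000
  k2 = f(0.270000, -1.983660) = 1.333227
  y ← -2.400000 + (0.27/2)·(1.542000 + 1.333227) = -2.011844
y(0.27) ≈ -2.0118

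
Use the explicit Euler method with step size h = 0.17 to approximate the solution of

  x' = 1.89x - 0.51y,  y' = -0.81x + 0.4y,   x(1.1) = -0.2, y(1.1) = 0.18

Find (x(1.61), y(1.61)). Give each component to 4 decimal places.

-0.5375, 0.3454

Euler on (x,y): x_{n+1} = x_n + h·x', y_{n+1} = y_n + h·y'.
1.100000: (-0.200000, 0.180000); f=(-0.469800, 0.234000) → (-0.279866, 0.219780)
1.270000: (-0.279866, 0.219780); f=(-0.641035, 0.314603) → (-0.388842, 0.273263)
1.440000: (-0.388842, 0.273263); f=(-0.874275, 0.424267) → (-0.537469, 0.345388)
(x(1.61), y(1.61)) ≈ (-0.5375, 0.3454)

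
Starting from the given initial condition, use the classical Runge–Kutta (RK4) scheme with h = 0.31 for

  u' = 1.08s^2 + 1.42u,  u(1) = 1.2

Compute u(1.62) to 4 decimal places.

4.6445

RK4: k1 = f(s_n, u_n); k2 = f(s_n + h/2, u_n + (h/2)·k1); k3 = f(s_n + h/2, u_n + (h/2)·k2); k4 = f(s_n + h, u_n + h·k3); u_{n+1} = u_n + (h/6)·(k1 + 2k2 + 2k3 + k4).
s=1.000000, u=1.200000:
  k1 = f(1.000000, 1.200000) = 2.784000
  k2 = f(1.155000, 1.631520) = 3.757505
  k3 = f(1.155000, 1.782413) = 3.971774
  k4 = f(1.310000, 2.431250) = 5.305763
  u ← 1.200000 + (0.31/6)·(k1 + 2k2 + 2k3 + k4) = 2.416663
s=1.310000, u=2.416663:
  k1 = f(1.310000, 2.416663) = 5.285050
  k2 = f(1.465000, 3.235846) = 6.912824
  k3 = f(1.465000, 3.488151) = 7.271097
  k4 = f(1.620000, 4.670704) = 9.466751
  u ← 2.416663 + (0.31/6)·(k1 + 2k2 + 2k3 + k4) = 4.644512
u(1.62) ≈ 4.6445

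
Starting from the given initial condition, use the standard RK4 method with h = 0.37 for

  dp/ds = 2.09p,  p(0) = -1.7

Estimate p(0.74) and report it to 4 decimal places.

-7.9629

RK4: k1 = f(s_n, p_n); k2 = f(s_n + h/2, p_n + (h/2)·k1); k3 = f(s_n + h/2, p_n + (h/2)·k2); k4 = f(s_n + h, p_n + h·k3); p_{n+1} = p_n + (h/6)·(k1 + 2k2 + 2k3 + k4).
s=0.000000, p=-1.700000:
  k1 = f(0.000000, -1.700000) = -3.553000
  k2 = f(0.185000, -2.357305) = -4.926767
  k3 = f(0.185000, -2.611452) = -5.457935
  k4 = f(0.370000, -3.719436) = -7.773621
  p ← -1.700000 + (0.37/6)·(k1 + 2k2 + 2k3 + k4) = -3.679255
s=0.370000, p=-3.679255:
  k1 = f(0.370000, -3.679255) = -7.689643
  k2 = f(0.555000, -5.101839) = -10.662843
  k3 = f(0.555000, -5.651881) = -11.812431
  k4 = f(0.740000, -8.049854) = -16.824196
  p ← -3.679255 + (0.37/6)·(k1 + 2k2 + 2k3 + k4) = -7.962892
p(0.74) ≈ -7.9629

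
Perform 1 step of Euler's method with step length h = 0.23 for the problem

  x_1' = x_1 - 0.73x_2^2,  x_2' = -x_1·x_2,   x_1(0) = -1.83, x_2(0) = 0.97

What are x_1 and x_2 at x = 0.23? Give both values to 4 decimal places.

-2.4089, 1.3783

Euler on (x_1,x_2): x_1_{n+1} = x_1_n + h·x_1', x_2_{n+1} = x_2_n + h·x_2'.
0.000000: (-1.830000, 0.970000); f=(-2.516857, 1.775100) → (-2.408877, 1.378273)
(x_1(0.23), x_2(0.23)) ≈ (-2.4089, 1.3783)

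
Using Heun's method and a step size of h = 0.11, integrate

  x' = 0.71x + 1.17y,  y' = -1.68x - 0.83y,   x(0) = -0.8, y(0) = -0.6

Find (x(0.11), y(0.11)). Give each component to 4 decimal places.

Heun on (x,y): k1 = f(t_n, state_n); k2 = f(t_n + h, state_n + h·k1); state_{n+1} = state_n + (h/2)·(k1 + k2).
0.000000: (-0.800000, -0.600000)
  k1 = (-1.270000, 1.842000)
  predictor → (-0.939700, -0.397380)
  k2 = (-1.132122, 1.908521)
  → (-0.932117, -0.393721)
(x(0.11), y(0.11)) ≈ (-0.9321, -0.3937)

-0.9321, -0.3937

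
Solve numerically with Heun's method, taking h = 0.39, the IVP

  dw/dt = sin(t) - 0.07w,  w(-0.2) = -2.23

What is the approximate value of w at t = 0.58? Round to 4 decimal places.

-1.9697

Heun: k1 = f(t_n, w_n); k2 = f(t_n + h, w_n + h·k1); w_{n+1} = w_n + (h/2)·(k1 + k2).
t=-0.200000, w=-2.230000:
  k1 = f(-0.200000, -2.230000) = -0.042569
  k2 = f(0.190000, -2.246602) = 0.346121
  w ← -2.230000 + (0.39/2)·(-0.042569 + 0.346121) = -2.170807
t=0.190000, w=-2.170807:
  k1 = f(0.190000, -2.170807) = 0.340815
  k2 = f(0.580000, -2.037889) = 0.690676
  w ← -2.170807 + (0.39/2)·(0.340815 + 0.690676) = -1.969667
w(0.58) ≈ -1.9697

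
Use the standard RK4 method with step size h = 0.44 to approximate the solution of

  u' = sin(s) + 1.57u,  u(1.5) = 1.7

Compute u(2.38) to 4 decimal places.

RK4: k1 = f(s_n, u_n); k2 = f(s_n + h/2, u_n + (h/2)·k1); k3 = f(s_n + h/2, u_n + (h/2)·k2); k4 = f(s_n + h, u_n + h·k3); u_{n+1} = u_n + (h/6)·(k1 + 2k2 + 2k3 + k4).
s=1.500000, u=1.700000:
  k1 = f(1.500000, 1.700000) = 3.666495
  k2 = f(1.720000, 2.506629) = 4.924297
  k3 = f(1.720000, 2.783345) = 5.358742
  k4 = f(1.940000, 4.057846) = 7.303434
  u ← 1.700000 + (0.44/6)·(k1 + 2k2 + 2k3 + k4) = 4.012641
s=1.940000, u=4.012641:
  k1 = f(1.940000, 4.012641) = 7.232461
  k2 = f(2.160000, 5.603782) = 9.629321
  k3 = f(2.160000, 6.131091) = 10.457197
  k4 = f(2.380000, 8.613807) = 14.213752
  u ← 4.012641 + (0.44/6)·(k1 + 2k2 + 2k3 + k4) = 8.531385
u(2.38) ≈ 8.5314

8.5314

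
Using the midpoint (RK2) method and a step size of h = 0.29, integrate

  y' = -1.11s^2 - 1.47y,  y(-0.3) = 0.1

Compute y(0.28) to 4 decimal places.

Midpoint: k1 = f(s_n, y_n); k2 = f(s_n + h/2, y_n + (h/2)·k1); y_{n+1} = y_n + h·k2.
s=-0.300000, y=0.100000:
  k1 = f(-0.300000, 0.100000) = -0.246900
  k2 = f(-0.155000, 0.064200) = -0.121041
  y ← 0.100000 + 0.29·(-0.121041) = 0.064898
s=-0.010000, y=0.064898:
  k1 = f(-0.010000, 0.064898) = -0.095511
  k2 = f(0.135000, 0.051049) = -0.095272
  y ← 0.064898 + 0.29·(-0.095272) = 0.037269
y(0.28) ≈ 0.0373

0.0373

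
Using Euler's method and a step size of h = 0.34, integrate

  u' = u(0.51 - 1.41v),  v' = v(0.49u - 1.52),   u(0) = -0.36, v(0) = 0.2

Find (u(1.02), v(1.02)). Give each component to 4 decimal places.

Euler on (u,v): u_{n+1} = u_n + h·u', v_{n+1} = v_n + h·v'.
0.000000: (-0.360000, 0.200000); f=(-0.082080, -0.339280) → (-0.387907, 0.084645)
0.340000: (-0.387907, 0.084645); f=(-0.151536, -0.144749) → (-0.439430, 0.035430)
0.680000: (-0.439430, 0.035430); f=(-0.202157, -0.061483) → (-0.508163, 0.014526)
(u(1.02), v(1.02)) ≈ (-0.5082, 0.0145)

-0.5082, 0.0145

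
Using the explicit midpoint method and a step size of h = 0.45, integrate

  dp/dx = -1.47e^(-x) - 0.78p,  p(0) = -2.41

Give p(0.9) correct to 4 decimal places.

Midpoint: k1 = f(x_n, p_n); k2 = f(x_n + h/2, p_n + (h/2)·k1); p_{n+1} = p_n + h·k2.
x=0.000000, p=-2.410000:
  k1 = f(0.000000, -2.410000) = 0.409800
  k2 = f(0.225000, -2.317795) = 0.634061
  p ← -2.410000 + 0.45·0.634061 = -2.124672
x=0.450000, p=-2.124672:
  k1 = f(0.450000, -2.124672) = 0.719931
  k2 = f(0.675000, -1.962688) = 0.782437
  p ← -2.124672 + 0.45·0.782437 = -1.772576
p(0.9) ≈ -1.7726

-1.7726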